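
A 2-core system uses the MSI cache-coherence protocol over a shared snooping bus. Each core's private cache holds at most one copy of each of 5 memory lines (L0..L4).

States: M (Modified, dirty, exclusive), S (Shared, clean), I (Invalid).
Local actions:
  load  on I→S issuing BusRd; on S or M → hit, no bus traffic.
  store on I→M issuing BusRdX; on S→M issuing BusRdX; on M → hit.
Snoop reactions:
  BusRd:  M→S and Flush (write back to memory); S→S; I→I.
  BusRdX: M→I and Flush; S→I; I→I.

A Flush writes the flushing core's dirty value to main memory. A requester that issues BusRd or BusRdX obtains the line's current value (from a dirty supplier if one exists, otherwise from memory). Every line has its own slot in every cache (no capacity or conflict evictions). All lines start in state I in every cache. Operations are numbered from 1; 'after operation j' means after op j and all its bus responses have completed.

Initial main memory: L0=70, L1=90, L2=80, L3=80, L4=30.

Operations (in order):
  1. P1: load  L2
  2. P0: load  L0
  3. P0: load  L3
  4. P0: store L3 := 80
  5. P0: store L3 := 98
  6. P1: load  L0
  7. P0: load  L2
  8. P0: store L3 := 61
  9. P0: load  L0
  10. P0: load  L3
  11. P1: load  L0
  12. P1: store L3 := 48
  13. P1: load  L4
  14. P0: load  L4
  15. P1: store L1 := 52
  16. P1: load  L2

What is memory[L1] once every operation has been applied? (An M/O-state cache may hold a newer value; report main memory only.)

[1] P1: load  L2 | P0:I, P1:S(80) | bus: BusRd
[2] P0: load  L0 | P0:S(70), P1:I | bus: BusRd
[3] P0: load  L3 | P0:S(80), P1:I | bus: BusRd
[4] P0: store L3 := 80 | P0:M(80), P1:I | bus: BusRdX
[5] P0: store L3 := 98 | P0:M(98), P1:I | bus: none
[6] P1: load  L0 | P0:S(70), P1:S(70) | bus: BusRd
[7] P0: load  L2 | P0:S(80), P1:S(80) | bus: BusRd
[8] P0: store L3 := 61 | P0:M(61), P1:I | bus: none
[9] P0: load  L0 | P0:S(70), P1:S(70) | bus: none
[10] P0: load  L3 | P0:M(61), P1:I | bus: none
[11] P1: load  L0 | P0:S(70), P1:S(70) | bus: none
[12] P1: store L3 := 48 | P0:I, P1:M(48) | bus: BusRdX,Flush
[13] P1: load  L4 | P0:I, P1:S(30) | bus: BusRd
[14] P0: load  L4 | P0:S(30), P1:S(30) | bus: BusRd
[15] P1: store L1 := 52 | P0:I, P1:M(52) | bus: BusRdX
[16] P1: load  L2 | P0:S(80), P1:S(80) | bus: none

memory[L1] = 90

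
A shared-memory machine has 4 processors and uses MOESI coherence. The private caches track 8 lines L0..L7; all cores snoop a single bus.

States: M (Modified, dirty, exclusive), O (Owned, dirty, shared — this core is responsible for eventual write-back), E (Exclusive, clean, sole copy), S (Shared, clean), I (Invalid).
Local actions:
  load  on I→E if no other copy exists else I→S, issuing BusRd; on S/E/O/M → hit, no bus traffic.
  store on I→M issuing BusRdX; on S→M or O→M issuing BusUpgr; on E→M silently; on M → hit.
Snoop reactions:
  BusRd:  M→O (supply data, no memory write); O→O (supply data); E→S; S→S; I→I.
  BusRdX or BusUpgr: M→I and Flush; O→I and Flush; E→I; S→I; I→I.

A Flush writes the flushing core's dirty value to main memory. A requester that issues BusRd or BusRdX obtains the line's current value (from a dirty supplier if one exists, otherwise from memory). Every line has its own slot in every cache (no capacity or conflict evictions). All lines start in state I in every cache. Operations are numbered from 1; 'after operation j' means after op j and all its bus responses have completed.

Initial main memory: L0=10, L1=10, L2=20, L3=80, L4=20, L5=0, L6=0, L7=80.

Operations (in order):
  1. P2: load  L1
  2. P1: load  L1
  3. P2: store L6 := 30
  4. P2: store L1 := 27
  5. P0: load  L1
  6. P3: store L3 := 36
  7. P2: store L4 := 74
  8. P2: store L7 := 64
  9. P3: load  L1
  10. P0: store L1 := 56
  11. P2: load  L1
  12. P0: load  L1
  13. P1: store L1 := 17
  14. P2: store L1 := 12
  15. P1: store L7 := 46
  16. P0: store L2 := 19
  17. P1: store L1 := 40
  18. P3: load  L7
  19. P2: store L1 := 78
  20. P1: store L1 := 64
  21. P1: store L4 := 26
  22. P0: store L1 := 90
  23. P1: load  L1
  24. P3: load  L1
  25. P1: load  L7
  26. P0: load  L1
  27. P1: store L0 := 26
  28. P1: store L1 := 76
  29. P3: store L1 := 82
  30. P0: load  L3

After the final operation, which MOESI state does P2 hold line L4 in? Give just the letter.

1. P2: load  L1  bus=[BusRd]  L1: P0=I P1=I P2=E P3=I  mem[L1]=10
2. P1: load  L1  bus=[BusRd]  L1: P0=I P1=S P2=S P3=I  mem[L1]=10
3. P2: store L6 := 30  bus=[BusRdX]  L6: P0=I P1=I P2=M P3=I  mem[L6]=0
4. P2: store L1 := 27  bus=[BusUpgr]  L1: P0=I P1=I P2=M P3=I  mem[L1]=10
5. P0: load  L1  bus=[BusRd]  L1: P0=S P1=I P2=O P3=I  mem[L1]=10
6. P3: store L3 := 36  bus=[BusRdX]  L3: P0=I P1=I P2=I P3=M  mem[L3]=80
7. P2: store L4 := 74  bus=[BusRdX]  L4: P0=I P1=I P2=M P3=I  mem[L4]=20
8. P2: store L7 := 64  bus=[BusRdX]  L7: P0=I P1=I P2=M P3=I  mem[L7]=80
9. P3: load  L1  bus=[BusRd]  L1: P0=S P1=I P2=O P3=S  mem[L1]=10
10. P0: store L1 := 56  bus=[BusUpgr,Flush]  L1: P0=M P1=I P2=I P3=I  mem[L1]=27
11. P2: load  L1  bus=[BusRd]  L1: P0=O P1=I P2=S P3=I  mem[L1]=27
12. P0: load  L1  bus=[-]  L1: P0=O P1=I P2=S P3=I  mem[L1]=27
13. P1: store L1 := 17  bus=[BusRdX,Flush]  L1: P0=I P1=M P2=I P3=I  mem[L1]=56
14. P2: store L1 := 12  bus=[BusRdX,Flush]  L1: P0=I P1=I P2=M P3=I  mem[L1]=17
15. P1: store L7 := 46  bus=[BusRdX,Flush]  L7: P0=I P1=M P2=I P3=I  mem[L7]=64
16. P0: store L2 := 19  bus=[BusRdX]  L2: P0=M P1=I P2=I P3=I  mem[L2]=20
17. P1: store L1 := 40  bus=[BusRdX,Flush]  L1: P0=I P1=M P2=I P3=I  mem[L1]=12
18. P3: load  L7  bus=[BusRd]  L7: P0=I P1=O P2=I P3=S  mem[L7]=64
19. P2: store L1 := 78  bus=[BusRdX,Flush]  L1: P0=I P1=I P2=M P3=I  mem[L1]=40
20. P1: store L1 := 64  bus=[BusRdX,Flush]  L1: P0=I P1=M P2=I P3=I  mem[L1]=78
21. P1: store L4 := 26  bus=[BusRdX,Flush]  L4: P0=I P1=M P2=I P3=I  mem[L4]=74
22. P0: store L1 := 90  bus=[BusRdX,Flush]  L1: P0=M P1=I P2=I P3=I  mem[L1]=64
23. P1: load  L1  bus=[BusRd]  L1: P0=O P1=S P2=I P3=I  mem[L1]=64
24. P3: load  L1  bus=[BusRd]  L1: P0=O P1=S P2=I P3=S  mem[L1]=64
25. P1: load  L7  bus=[-]  L7: P0=I P1=O P2=I P3=S  mem[L7]=64
26. P0: load  L1  bus=[-]  L1: P0=O P1=S P2=I P3=S  mem[L1]=64
27. P1: store L0 := 26  bus=[BusRdX]  L0: P0=I P1=M P2=I P3=I  mem[L0]=10
28. P1: store L1 := 76  bus=[BusUpgr,Flush]  L1: P0=I P1=M P2=I P3=I  mem[L1]=90
29. P3: store L1 := 82  bus=[BusRdX,Flush]  L1: P0=I P1=I P2=I P3=M  mem[L1]=76
30. P0: load  L3  bus=[BusRd]  L3: P0=S P1=I P2=I P3=O  mem[L3]=80

state = I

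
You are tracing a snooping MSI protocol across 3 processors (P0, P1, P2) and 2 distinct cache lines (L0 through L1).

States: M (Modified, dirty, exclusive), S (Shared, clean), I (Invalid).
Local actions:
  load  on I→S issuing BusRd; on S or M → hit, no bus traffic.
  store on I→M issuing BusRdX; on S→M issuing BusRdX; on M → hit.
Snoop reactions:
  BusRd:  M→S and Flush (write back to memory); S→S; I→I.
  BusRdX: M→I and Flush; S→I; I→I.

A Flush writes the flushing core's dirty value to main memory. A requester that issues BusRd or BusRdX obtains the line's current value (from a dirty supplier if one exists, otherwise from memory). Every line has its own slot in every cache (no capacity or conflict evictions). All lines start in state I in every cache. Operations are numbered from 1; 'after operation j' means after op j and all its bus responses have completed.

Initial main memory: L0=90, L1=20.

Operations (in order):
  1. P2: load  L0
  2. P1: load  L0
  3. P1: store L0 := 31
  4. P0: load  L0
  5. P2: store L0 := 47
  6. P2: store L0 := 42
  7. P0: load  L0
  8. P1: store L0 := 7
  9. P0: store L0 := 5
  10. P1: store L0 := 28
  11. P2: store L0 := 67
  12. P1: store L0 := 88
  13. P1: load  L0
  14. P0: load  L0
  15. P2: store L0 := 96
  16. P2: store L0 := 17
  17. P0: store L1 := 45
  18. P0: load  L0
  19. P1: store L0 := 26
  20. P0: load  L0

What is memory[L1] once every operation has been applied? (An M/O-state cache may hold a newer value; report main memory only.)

memory[L1] = 20

step 1: P2: load  L0  ⟶  IIS  (L0)  txn=BusRd  M[L0]=90
step 2: P1: load  L0  ⟶  ISS  (L0)  txn=BusRd  M[L0]=90
step 3: P1: store L0 := 31  ⟶  IMI  (L0)  txn=BusRdX  M[L0]=90
step 4: P0: load  L0  ⟶  SSI  (L0)  txn=BusRd+Flush  M[L0]=31
step 5: P2: store L0 := 47  ⟶  IIM  (L0)  txn=BusRdX  M[L0]=31
step 6: P2: store L0 := 42  ⟶  IIM  (L0)  txn=∅  M[L0]=31
step 7: P0: load  L0  ⟶  SIS  (L0)  txn=BusRd+Flush  M[L0]=42
step 8: P1: store L0 := 7  ⟶  IMI  (L0)  txn=BusRdX  M[L0]=42
step 9: P0: store L0 := 5  ⟶  MII  (L0)  txn=BusRdX+Flush  M[L0]=7
step 10: P1: store L0 := 28  ⟶  IMI  (L0)  txn=BusRdX+Flush  M[L0]=5
step 11: P2: store L0 := 67  ⟶  IIM  (L0)  txn=BusRdX+Flush  M[L0]=28
step 12: P1: store L0 := 88  ⟶  IMI  (L0)  txn=BusRdX+Flush  M[L0]=67
step 13: P1: load  L0  ⟶  IMI  (L0)  txn=∅  M[L0]=67
step 14: P0: load  L0  ⟶  SSI  (L0)  txn=BusRd+Flush  M[L0]=88
step 15: P2: store L0 := 96  ⟶  IIM  (L0)  txn=BusRdX  M[L0]=88
step 16: P2: store L0 := 17  ⟶  IIM  (L0)  txn=∅  M[L0]=88
step 17: P0: store L1 := 45  ⟶  MII  (L1)  txn=BusRdX  M[L1]=20
step 18: P0: load  L0  ⟶  SIS  (L0)  txn=BusRd+Flush  M[L0]=17
step 19: P1: store L0 := 26  ⟶  IMI  (L0)  txn=BusRdX  M[L0]=17
step 20: P0: load  L0  ⟶  SSI  (L0)  txn=BusRd+Flush  M[L0]=26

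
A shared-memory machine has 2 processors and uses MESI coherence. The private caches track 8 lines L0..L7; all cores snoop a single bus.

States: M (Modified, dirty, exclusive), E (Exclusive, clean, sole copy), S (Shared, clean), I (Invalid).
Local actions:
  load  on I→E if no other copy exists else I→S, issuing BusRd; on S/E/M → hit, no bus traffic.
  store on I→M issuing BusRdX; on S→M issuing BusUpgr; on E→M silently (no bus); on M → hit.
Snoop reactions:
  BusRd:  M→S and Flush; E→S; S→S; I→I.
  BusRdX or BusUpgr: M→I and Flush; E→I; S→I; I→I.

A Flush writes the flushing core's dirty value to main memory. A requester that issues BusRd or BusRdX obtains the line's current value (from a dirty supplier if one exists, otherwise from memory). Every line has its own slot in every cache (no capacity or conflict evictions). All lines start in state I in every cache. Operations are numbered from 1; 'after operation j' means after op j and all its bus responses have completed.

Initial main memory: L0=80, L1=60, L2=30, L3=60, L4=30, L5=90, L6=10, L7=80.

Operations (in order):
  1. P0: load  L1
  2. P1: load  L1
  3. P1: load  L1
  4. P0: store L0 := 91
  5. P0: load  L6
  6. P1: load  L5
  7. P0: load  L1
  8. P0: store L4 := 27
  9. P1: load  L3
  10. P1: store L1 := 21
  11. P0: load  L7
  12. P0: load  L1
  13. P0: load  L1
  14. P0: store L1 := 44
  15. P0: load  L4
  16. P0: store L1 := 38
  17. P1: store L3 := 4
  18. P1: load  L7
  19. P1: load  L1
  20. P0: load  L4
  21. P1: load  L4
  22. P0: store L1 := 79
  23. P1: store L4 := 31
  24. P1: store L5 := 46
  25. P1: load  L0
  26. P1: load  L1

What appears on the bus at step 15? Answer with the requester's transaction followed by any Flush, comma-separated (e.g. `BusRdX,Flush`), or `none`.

1. P0: load  L1  bus=[BusRd]  L1: P0=E P1=I  mem[L1]=60
2. P1: load  L1  bus=[BusRd]  L1: P0=S P1=S  mem[L1]=60
3. P1: load  L1  bus=[-]  L1: P0=S P1=S  mem[L1]=60
4. P0: store L0 := 91  bus=[BusRdX]  L0: P0=M P1=I  mem[L0]=80
5. P0: load  L6  bus=[BusRd]  L6: P0=E P1=I  mem[L6]=10
6. P1: load  L5  bus=[BusRd]  L5: P0=I P1=E  mem[L5]=90
7. P0: load  L1  bus=[-]  L1: P0=S P1=S  mem[L1]=60
8. P0: store L4 := 27  bus=[BusRdX]  L4: P0=M P1=I  mem[L4]=30
9. P1: load  L3  bus=[BusRd]  L3: P0=I P1=E  mem[L3]=60
10. P1: store L1 := 21  bus=[BusUpgr]  L1: P0=I P1=M  mem[L1]=60
11. P0: load  L7  bus=[BusRd]  L7: P0=E P1=I  mem[L7]=80
12. P0: load  L1  bus=[BusRd,Flush]  L1: P0=S P1=S  mem[L1]=21
13. P0: load  L1  bus=[-]  L1: P0=S P1=S  mem[L1]=21
14. P0: store L1 := 44  bus=[BusUpgr]  L1: P0=M P1=I  mem[L1]=21
15. P0: load  L4  bus=[-]  L4: P0=M P1=I  mem[L4]=30
16. P0: store L1 := 38  bus=[-]  L1: P0=M P1=I  mem[L1]=21
17. P1: store L3 := 4  bus=[-]  L3: P0=I P1=M  mem[L3]=60
18. P1: load  L7  bus=[BusRd]  L7: P0=S P1=S  mem[L7]=80
19. P1: load  L1  bus=[BusRd,Flush]  L1: P0=S P1=S  mem[L1]=38
20. P0: load  L4  bus=[-]  L4: P0=M P1=I  mem[L4]=30
21. P1: load  L4  bus=[BusRd,Flush]  L4: P0=S P1=S  mem[L4]=27
22. P0: store L1 := 79  bus=[BusUpgr]  L1: P0=M P1=I  mem[L1]=38
23. P1: store L4 := 31  bus=[BusUpgr]  L4: P0=I P1=M  mem[L4]=27
24. P1: store L5 := 46  bus=[-]  L5: P0=I P1=M  mem[L5]=90
25. P1: load  L0  bus=[BusRd,Flush]  L0: P0=S P1=S  mem[L0]=91
26. P1: load  L1  bus=[BusRd,Flush]  L1: P0=S P1=S  mem[L1]=79

bus = none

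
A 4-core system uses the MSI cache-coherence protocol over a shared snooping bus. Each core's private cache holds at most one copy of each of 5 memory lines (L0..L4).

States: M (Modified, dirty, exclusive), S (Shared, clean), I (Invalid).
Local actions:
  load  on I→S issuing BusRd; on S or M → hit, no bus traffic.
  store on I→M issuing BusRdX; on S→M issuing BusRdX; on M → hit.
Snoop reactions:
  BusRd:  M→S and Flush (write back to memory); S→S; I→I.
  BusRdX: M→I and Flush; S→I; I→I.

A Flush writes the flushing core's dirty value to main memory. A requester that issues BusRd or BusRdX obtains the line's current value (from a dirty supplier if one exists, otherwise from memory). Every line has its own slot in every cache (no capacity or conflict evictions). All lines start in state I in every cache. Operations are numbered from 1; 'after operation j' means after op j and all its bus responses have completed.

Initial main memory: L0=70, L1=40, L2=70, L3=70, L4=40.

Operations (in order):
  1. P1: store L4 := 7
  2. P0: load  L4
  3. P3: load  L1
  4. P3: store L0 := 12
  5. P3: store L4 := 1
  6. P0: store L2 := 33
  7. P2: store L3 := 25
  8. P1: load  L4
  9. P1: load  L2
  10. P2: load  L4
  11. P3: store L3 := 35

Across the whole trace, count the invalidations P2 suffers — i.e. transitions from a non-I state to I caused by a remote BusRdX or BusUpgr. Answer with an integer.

invalidations = 1

1. P1: store L4 := 7  bus=[BusRdX]  L4: P0=I P1=M P2=I P3=I  mem[L4]=40
2. P0: load  L4  bus=[BusRd,Flush]  L4: P0=S P1=S P2=I P3=I  mem[L4]=7
3. P3: load  L1  bus=[BusRd]  L1: P0=I P1=I P2=I P3=S  mem[L1]=40
4. P3: store L0 := 12  bus=[BusRdX]  L0: P0=I P1=I P2=I P3=M  mem[L0]=70
5. P3: store L4 := 1  bus=[BusRdX]  L4: P0=I P1=I P2=I P3=M  mem[L4]=7
6. P0: store L2 := 33  bus=[BusRdX]  L2: P0=M P1=I P2=I P3=I  mem[L2]=70
7. P2: store L3 := 25  bus=[BusRdX]  L3: P0=I P1=I P2=M P3=I  mem[L3]=70
8. P1: load  L4  bus=[BusRd,Flush]  L4: P0=I P1=S P2=I P3=S  mem[L4]=1
9. P1: load  L2  bus=[BusRd,Flush]  L2: P0=S P1=S P2=I P3=I  mem[L2]=33
10. P2: load  L4  bus=[BusRd]  L4: P0=I P1=S P2=S P3=S  mem[L4]=1
11. P3: store L3 := 35  bus=[BusRdX,Flush]  L3: P0=I P1=I P2=I P3=M  mem[L3]=25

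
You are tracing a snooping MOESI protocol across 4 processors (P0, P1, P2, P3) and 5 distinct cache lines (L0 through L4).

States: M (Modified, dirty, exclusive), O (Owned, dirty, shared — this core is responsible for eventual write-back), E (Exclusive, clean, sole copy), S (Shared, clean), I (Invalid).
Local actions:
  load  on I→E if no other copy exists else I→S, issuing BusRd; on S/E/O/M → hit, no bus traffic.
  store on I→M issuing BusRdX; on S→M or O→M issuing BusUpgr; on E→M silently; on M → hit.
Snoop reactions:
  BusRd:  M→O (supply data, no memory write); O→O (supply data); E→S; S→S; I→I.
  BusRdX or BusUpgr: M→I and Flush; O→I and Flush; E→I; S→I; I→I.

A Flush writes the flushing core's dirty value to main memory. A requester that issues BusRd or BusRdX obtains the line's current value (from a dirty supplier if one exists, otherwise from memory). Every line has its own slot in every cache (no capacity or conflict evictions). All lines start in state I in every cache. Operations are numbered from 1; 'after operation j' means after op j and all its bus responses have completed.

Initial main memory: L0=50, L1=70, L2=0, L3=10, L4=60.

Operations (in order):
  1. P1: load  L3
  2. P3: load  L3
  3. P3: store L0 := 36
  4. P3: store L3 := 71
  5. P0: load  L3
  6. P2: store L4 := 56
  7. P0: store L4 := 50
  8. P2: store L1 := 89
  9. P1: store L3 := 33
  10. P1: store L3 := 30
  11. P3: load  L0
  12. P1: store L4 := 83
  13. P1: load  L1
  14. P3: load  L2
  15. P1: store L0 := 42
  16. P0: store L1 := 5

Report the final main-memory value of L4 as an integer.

memory[L4] = 50

[1] P1: load  L3 | P0:I, P1:E(10), P2:I, P3:I | bus: BusRd
[2] P3: load  L3 | P0:I, P1:S(10), P2:I, P3:S(10) | bus: BusRd
[3] P3: store L0 := 36 | P0:I, P1:I, P2:I, P3:M(36) | bus: BusRdX
[4] P3: store L3 := 71 | P0:I, P1:I, P2:I, P3:M(71) | bus: BusUpgr
[5] P0: load  L3 | P0:S(71), P1:I, P2:I, P3:O(71) | bus: BusRd
[6] P2: store L4 := 56 | P0:I, P1:I, P2:M(56), P3:I | bus: BusRdX
[7] P0: store L4 := 50 | P0:M(50), P1:I, P2:I, P3:I | bus: BusRdX,Flush
[8] P2: store L1 := 89 | P0:I, P1:I, P2:M(89), P3:I | bus: BusRdX
[9] P1: store L3 := 33 | P0:I, P1:M(33), P2:I, P3:I | bus: BusRdX,Flush
[10] P1: store L3 := 30 | P0:I, P1:M(30), P2:I, P3:I | bus: none
[11] P3: load  L0 | P0:I, P1:I, P2:I, P3:M(36) | bus: none
[12] P1: store L4 := 83 | P0:I, P1:M(83), P2:I, P3:I | bus: BusRdX,Flush
[13] P1: load  L1 | P0:I, P1:S(89), P2:O(89), P3:I | bus: BusRd
[14] P3: load  L2 | P0:I, P1:I, P2:I, P3:E(0) | bus: BusRd
[15] P1: store L0 := 42 | P0:I, P1:M(42), P2:I, P3:I | bus: BusRdX,Flush
[16] P0: store L1 := 5 | P0:M(5), P1:I, P2:I, P3:I | bus: BusRdX,Flush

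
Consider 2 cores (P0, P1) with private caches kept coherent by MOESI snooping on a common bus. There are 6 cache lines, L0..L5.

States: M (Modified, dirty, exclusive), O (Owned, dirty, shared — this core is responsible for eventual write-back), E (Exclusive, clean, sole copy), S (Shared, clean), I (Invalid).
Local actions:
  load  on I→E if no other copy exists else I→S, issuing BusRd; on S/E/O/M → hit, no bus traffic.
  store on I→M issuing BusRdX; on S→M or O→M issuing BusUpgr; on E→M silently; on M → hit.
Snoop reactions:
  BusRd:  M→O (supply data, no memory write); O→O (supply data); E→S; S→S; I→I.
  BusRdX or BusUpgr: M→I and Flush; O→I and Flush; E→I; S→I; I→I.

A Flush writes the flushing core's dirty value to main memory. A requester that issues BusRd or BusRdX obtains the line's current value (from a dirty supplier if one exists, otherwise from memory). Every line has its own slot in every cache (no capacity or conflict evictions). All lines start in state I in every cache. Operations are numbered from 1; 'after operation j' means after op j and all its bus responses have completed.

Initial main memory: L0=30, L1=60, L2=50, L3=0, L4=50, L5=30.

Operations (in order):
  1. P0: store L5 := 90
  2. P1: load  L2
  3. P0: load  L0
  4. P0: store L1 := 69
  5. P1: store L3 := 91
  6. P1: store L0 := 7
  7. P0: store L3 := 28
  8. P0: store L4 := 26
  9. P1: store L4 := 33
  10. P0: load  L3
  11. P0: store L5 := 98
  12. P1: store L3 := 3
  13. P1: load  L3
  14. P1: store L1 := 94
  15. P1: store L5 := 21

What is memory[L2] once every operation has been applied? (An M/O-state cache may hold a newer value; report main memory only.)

memory[L2] = 50

step 1: P0: store L5 := 90  ⟶  MI  (L5)  txn=BusRdX  M[L5]=30
step 2: P1: load  L2  ⟶  IE  (L2)  txn=BusRd  M[L2]=50
step 3: P0: load  L0  ⟶  EI  (L0)  txn=BusRd  M[L0]=30
step 4: P0: store L1 := 69  ⟶  MI  (L1)  txn=BusRdX  M[L1]=60
step 5: P1: store L3 := 91  ⟶  IM  (L3)  txn=BusRdX  M[L3]=0
step 6: P1: store L0 := 7  ⟶  IM  (L0)  txn=BusRdX  M[L0]=30
step 7: P0: store L3 := 28  ⟶  MI  (L3)  txn=BusRdX+Flush  M[L3]=91
step 8: P0: store L4 := 26  ⟶  MI  (L4)  txn=BusRdX  M[L4]=50
step 9: P1: store L4 := 33  ⟶  IM  (L4)  txn=BusRdX+Flush  M[L4]=26
step 10: P0: load  L3  ⟶  MI  (L3)  txn=∅  M[L3]=91
step 11: P0: store L5 := 98  ⟶  MI  (L5)  txn=∅  M[L5]=30
step 12: P1: store L3 := 3  ⟶  IM  (L3)  txn=BusRdX+Flush  M[L3]=28
step 13: P1: load  L3  ⟶  IM  (L3)  txn=∅  M[L3]=28
step 14: P1: store L1 := 94  ⟶  IM  (L1)  txn=BusRdX+Flush  M[L1]=69
step 15: P1: store L5 := 21  ⟶  IM  (L5)  txn=BusRdX+Flush  M[L5]=98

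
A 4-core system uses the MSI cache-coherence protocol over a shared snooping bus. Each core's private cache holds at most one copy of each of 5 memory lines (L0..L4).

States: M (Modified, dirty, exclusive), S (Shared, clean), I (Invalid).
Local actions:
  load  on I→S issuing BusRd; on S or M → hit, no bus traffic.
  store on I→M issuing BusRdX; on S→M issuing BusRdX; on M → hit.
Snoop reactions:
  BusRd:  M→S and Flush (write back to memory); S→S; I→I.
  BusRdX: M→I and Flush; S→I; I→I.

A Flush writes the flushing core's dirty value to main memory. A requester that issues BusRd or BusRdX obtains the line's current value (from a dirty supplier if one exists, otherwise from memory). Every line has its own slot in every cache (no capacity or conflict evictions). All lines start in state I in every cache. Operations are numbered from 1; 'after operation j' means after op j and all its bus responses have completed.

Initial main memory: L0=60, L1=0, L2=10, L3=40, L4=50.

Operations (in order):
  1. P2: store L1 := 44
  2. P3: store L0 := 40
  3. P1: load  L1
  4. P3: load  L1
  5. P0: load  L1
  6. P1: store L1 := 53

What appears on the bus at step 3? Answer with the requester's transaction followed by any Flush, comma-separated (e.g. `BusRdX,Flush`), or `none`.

bus = BusRd,Flush

  op1 P2: store L1 := 44 → I/I/M/I on L1; bus BusRdX; mem=0
  op2 P3: store L0 := 40 → I/I/I/M on L0; bus BusRdX; mem=60
  op3 P1: load  L1 → I/S/S/I on L1; bus BusRd Flush; mem=44
  op4 P3: load  L1 → I/S/S/S on L1; bus BusRd; mem=44
  op5 P0: load  L1 → S/S/S/S on L1; bus BusRd; mem=44
  op6 P1: store L1 := 53 → I/M/I/I on L1; bus BusRdX; mem=44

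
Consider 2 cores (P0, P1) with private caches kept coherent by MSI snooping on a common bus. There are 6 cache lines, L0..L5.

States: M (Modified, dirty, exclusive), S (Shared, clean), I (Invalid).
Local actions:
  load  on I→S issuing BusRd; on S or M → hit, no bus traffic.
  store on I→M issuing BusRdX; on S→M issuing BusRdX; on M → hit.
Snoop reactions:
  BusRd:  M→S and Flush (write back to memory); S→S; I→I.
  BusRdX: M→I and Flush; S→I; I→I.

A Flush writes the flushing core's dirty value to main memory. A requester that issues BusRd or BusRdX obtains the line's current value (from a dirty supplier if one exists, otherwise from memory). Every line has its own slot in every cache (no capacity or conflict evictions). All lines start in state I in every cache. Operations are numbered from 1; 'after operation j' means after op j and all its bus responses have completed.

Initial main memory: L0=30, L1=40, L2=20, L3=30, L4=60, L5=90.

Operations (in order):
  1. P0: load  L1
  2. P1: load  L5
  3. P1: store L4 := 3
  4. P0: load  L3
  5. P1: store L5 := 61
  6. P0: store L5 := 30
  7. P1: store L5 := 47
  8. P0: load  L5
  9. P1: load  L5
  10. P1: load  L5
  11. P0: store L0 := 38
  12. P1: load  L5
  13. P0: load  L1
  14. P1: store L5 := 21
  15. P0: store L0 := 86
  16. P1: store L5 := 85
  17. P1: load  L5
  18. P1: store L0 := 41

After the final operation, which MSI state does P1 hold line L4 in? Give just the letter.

step 1: P0: load  L1  ⟶  SI  (L1)  txn=BusRd  M[L1]=40
step 2: P1: load  L5  ⟶  IS  (L5)  txn=BusRd  M[L5]=90
step 3: P1: store L4 := 3  ⟶  IM  (L4)  txn=BusRdX  M[L4]=60
step 4: P0: load  L3  ⟶  SI  (L3)  txn=BusRd  M[L3]=30
step 5: P1: store L5 := 61  ⟶  IM  (L5)  txn=BusRdX  M[L5]=90
step 6: P0: store L5 := 30  ⟶  MI  (L5)  txn=BusRdX+Flush  M[L5]=61
step 7: P1: store L5 := 47  ⟶  IM  (L5)  txn=BusRdX+Flush  M[L5]=30
step 8: P0: load  L5  ⟶  SS  (L5)  txn=BusRd+Flush  M[L5]=47
step 9: P1: load  L5  ⟶  SS  (L5)  txn=∅  M[L5]=47
step 10: P1: load  L5  ⟶  SS  (L5)  txn=∅  M[L5]=47
step 11: P0: store L0 := 38  ⟶  MI  (L0)  txn=BusRdX  M[L0]=30
step 12: P1: load  L5  ⟶  SS  (L5)  txn=∅  M[L5]=47
step 13: P0: load  L1  ⟶  SI  (L1)  txn=∅  M[L1]=40
step 14: P1: store L5 := 21  ⟶  IM  (L5)  txn=BusRdX  M[L5]=47
step 15: P0: store L0 := 86  ⟶  MI  (L0)  txn=∅  M[L0]=30
step 16: P1: store L5 := 85  ⟶  IM  (L5)  txn=∅  M[L5]=47
step 17: P1: load  L5  ⟶  IM  (L5)  txn=∅  M[L5]=47
step 18: P1: store L0 := 41  ⟶  IM  (L0)  txn=BusRdX+Flush  M[L0]=86

state = M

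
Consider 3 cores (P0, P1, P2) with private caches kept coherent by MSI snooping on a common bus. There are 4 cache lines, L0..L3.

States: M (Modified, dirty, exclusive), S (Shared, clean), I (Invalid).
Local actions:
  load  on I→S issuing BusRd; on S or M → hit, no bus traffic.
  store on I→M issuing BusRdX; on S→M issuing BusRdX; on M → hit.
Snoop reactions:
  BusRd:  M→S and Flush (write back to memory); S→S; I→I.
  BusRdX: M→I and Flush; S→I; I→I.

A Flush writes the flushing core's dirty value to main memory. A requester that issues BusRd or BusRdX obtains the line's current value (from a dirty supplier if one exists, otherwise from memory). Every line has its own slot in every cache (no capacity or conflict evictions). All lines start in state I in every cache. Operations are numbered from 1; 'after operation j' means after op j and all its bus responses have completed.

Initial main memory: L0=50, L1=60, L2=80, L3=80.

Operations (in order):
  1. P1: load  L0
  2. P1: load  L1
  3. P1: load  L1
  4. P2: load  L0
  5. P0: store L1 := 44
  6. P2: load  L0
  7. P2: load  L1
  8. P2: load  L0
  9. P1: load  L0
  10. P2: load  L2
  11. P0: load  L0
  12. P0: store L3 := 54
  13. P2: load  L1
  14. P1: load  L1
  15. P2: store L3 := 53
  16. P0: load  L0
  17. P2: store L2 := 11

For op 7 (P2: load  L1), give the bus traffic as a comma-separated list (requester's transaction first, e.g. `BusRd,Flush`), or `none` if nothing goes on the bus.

bus = BusRd,Flush

step 1: P1: load  L0  ⟶  ISI  (L0)  txn=BusRd  M[L0]=50
step 2: P1: load  L1  ⟶  ISI  (L1)  txn=BusRd  M[L1]=60
step 3: P1: load  L1  ⟶  ISI  (L1)  txn=∅  M[L1]=60
step 4: P2: load  L0  ⟶  ISS  (L0)  txn=BusRd  M[L0]=50
step 5: P0: store L1 := 44  ⟶  MII  (L1)  txn=BusRdX  M[L1]=60
step 6: P2: load  L0  ⟶  ISS  (L0)  txn=∅  M[L0]=50
step 7: P2: load  L1  ⟶  SIS  (L1)  txn=BusRd+Flush  M[L1]=44
step 8: P2: load  L0  ⟶  ISS  (L0)  txn=∅  M[L0]=50
step 9: P1: load  L0  ⟶  ISS  (L0)  txn=∅  M[L0]=50
step 10: P2: load  L2  ⟶  IIS  (L2)  txn=BusRd  M[L2]=80
step 11: P0: load  L0  ⟶  SSS  (L0)  txn=BusRd  M[L0]=50
step 12: P0: store L3 := 54  ⟶  MII  (L3)  txn=BusRdX  M[L3]=80
step 13: P2: load  L1  ⟶  SIS  (L1)  txn=∅  M[L1]=44
step 14: P1: load  L1  ⟶  SSS  (L1)  txn=BusRd  M[L1]=44
step 15: P2: store L3 := 53  ⟶  IIM  (L3)  txn=BusRdX+Flush  M[L3]=54
step 16: P0: load  L0  ⟶  SSS  (L0)  txn=∅  M[L0]=50
step 17: P2: store L2 := 11  ⟶  IIM  (L2)  txn=BusRdX  M[L2]=80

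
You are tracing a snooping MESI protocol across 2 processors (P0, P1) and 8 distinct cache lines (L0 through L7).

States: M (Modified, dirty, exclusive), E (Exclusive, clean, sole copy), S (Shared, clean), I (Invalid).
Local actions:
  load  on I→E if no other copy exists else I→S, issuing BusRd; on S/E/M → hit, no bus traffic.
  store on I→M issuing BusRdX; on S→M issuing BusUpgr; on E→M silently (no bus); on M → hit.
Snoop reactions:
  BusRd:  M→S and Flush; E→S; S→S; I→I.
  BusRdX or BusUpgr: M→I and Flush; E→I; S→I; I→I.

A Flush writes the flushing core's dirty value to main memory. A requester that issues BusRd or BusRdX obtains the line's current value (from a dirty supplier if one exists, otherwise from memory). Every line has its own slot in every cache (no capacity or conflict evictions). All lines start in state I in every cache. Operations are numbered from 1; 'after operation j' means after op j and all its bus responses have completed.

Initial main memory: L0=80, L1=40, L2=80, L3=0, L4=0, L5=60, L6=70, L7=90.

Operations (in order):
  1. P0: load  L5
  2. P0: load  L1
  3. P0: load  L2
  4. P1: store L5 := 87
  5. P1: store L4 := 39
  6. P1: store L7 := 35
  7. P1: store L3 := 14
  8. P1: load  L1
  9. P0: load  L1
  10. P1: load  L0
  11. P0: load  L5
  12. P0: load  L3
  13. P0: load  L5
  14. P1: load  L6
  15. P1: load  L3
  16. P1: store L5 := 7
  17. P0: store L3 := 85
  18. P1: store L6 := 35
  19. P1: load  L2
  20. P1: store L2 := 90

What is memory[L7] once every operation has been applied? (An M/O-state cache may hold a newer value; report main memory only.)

1. P0: load  L5  bus=[BusRd]  L5: P0=E P1=I  mem[L5]=60
2. P0: load  L1  bus=[BusRd]  L1: P0=E P1=I  mem[L1]=40
3. P0: load  L2  bus=[BusRd]  L2: P0=E P1=I  mem[L2]=80
4. P1: store L5 := 87  bus=[BusRdX]  L5: P0=I P1=M  mem[L5]=60
5. P1: store L4 := 39  bus=[BusRdX]  L4: P0=I P1=M  mem[L4]=0
6. P1: store L7 := 35  bus=[BusRdX]  L7: P0=I P1=M  mem[L7]=90
7. P1: store L3 := 14  bus=[BusRdX]  L3: P0=I P1=M  mem[L3]=0
8. P1: load  L1  bus=[BusRd]  L1: P0=S P1=S  mem[L1]=40
9. P0: load  L1  bus=[-]  L1: P0=S P1=S  mem[L1]=40
10. P1: load  L0  bus=[BusRd]  L0: P0=I P1=E  mem[L0]=80
11. P0: load  L5  bus=[BusRd,Flush]  L5: P0=S P1=S  mem[L5]=87
12. P0: load  L3  bus=[BusRd,Flush]  L3: P0=S P1=S  mem[L3]=14
13. P0: load  L5  bus=[-]  L5: P0=S P1=S  mem[L5]=87
14. P1: load  L6  bus=[BusRd]  L6: P0=I P1=E  mem[L6]=70
15. P1: load  L3  bus=[-]  L3: P0=S P1=S  mem[L3]=14
16. P1: store L5 := 7  bus=[BusUpgr]  L5: P0=I P1=M  mem[L5]=87
17. P0: store L3 := 85  bus=[BusUpgr]  L3: P0=M P1=I  mem[L3]=14
18. P1: store L6 := 35  bus=[-]  L6: P0=I P1=M  mem[L6]=70
19. P1: load  L2  bus=[BusRd]  L2: P0=S P1=S  mem[L2]=80
20. P1: store L2 := 90  bus=[BusUpgr]  L2: P0=I P1=M  mem[L2]=80

memory[L7] = 90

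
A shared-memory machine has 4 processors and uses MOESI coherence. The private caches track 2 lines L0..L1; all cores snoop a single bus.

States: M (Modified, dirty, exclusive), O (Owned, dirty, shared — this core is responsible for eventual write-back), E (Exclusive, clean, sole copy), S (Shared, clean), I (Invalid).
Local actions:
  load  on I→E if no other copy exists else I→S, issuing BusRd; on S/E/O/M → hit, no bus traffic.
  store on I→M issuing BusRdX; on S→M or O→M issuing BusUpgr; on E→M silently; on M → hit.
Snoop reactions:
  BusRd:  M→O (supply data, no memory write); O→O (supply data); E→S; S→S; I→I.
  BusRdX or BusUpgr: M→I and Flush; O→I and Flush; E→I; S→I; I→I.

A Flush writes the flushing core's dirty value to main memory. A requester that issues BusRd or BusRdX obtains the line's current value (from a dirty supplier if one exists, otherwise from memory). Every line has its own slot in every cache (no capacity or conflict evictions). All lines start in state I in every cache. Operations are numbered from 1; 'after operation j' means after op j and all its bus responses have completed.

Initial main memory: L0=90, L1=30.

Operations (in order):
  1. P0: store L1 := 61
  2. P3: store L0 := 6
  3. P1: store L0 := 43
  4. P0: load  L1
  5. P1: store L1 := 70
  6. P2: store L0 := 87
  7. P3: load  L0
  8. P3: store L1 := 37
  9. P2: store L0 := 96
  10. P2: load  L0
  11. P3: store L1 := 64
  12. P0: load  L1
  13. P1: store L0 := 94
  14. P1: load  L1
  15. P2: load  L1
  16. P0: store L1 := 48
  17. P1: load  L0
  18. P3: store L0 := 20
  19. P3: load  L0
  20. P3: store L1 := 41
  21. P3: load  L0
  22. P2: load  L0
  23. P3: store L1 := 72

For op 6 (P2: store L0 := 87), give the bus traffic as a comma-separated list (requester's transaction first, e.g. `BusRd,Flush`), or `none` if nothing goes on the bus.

  op1 P0: store L1 := 61 → M/I/I/I on L1; bus BusRdX; mem=30
  op2 P3: store L0 := 6 → I/I/I/M on L0; bus BusRdX; mem=90
  op3 P1: store L0 := 43 → I/M/I/I on L0; bus BusRdX Flush; mem=6
  op4 P0: load  L1 → M/I/I/I on L1; bus (none); mem=30
  op5 P1: store L1 := 70 → I/M/I/I on L1; bus BusRdX Flush; mem=61
  op6 P2: store L0 := 87 → I/I/M/I on L0; bus BusRdX Flush; mem=43
  op7 P3: load  L0 → I/I/O/S on L0; bus BusRd; mem=43
  op8 P3: store L1 := 37 → I/I/I/M on L1; bus BusRdX Flush; mem=70
  op9 P2: store L0 := 96 → I/I/M/I on L0; bus BusUpgr; mem=43
  op10 P2: load  L0 → I/I/M/I on L0; bus (none); mem=43
  op11 P3: store L1 := 64 → I/I/I/M on L1; bus (none); mem=70
  op12 P0: load  L1 → S/I/I/O on L1; bus BusRd; mem=70
  op13 P1: store L0 := 94 → I/M/I/I on L0; bus BusRdX Flush; mem=96
  op14 P1: load  L1 → S/S/I/O on L1; bus BusRd; mem=70
  op15 P2: load  L1 → S/S/S/O on L1; bus BusRd; mem=70
  op16 P0: store L1 := 48 → M/I/I/I on L1; bus BusUpgr Flush; mem=64
  op17 P1: load  L0 → I/M/I/I on L0; bus (none); mem=96
  op18 P3: store L0 := 20 → I/I/I/M on L0; bus BusRdX Flush; mem=94
  op19 P3: load  L0 → I/I/I/M on L0; bus (none); mem=94
  op20 P3: store L1 := 41 → I/I/I/M on L1; bus BusRdX Flush; mem=48
  op21 P3: load  L0 → I/I/I/M on L0; bus (none); mem=94
  op22 P2: load  L0 → I/I/S/O on L0; bus BusRd; mem=94
  op23 P3: store L1 := 72 → I/I/I/M on L1; bus (none); mem=48

bus = BusRdX,Flush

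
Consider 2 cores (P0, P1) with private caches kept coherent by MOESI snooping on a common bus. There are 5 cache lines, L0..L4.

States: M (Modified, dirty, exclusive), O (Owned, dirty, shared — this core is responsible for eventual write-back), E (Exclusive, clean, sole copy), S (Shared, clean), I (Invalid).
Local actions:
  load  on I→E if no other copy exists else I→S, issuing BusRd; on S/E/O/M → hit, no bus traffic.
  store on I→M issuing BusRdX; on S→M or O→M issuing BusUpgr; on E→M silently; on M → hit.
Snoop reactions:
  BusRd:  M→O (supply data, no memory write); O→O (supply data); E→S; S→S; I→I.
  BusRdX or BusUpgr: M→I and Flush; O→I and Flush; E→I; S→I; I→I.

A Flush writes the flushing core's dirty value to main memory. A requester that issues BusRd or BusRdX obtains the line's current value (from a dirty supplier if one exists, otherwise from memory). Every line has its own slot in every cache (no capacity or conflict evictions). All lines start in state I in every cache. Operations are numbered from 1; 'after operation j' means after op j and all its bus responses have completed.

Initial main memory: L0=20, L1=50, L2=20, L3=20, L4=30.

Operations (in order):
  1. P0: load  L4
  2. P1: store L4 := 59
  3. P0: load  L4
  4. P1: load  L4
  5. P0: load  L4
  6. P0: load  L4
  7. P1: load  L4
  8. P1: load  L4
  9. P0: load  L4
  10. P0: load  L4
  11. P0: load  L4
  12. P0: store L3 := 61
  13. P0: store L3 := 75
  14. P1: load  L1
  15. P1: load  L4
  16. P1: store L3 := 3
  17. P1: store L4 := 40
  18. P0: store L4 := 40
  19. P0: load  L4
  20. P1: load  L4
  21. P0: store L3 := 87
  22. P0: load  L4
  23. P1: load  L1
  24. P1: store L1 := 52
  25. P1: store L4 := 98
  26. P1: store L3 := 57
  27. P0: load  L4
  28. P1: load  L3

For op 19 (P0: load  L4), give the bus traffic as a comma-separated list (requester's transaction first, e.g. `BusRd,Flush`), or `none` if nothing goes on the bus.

bus = none

  op1 P0: load  L4 → E/I on L4; bus BusRd; mem=30
  op2 P1: store L4 := 59 → I/M on L4; bus BusRdX; mem=30
  op3 P0: load  L4 → S/O on L4; bus BusRd; mem=30
  op4 P1: load  L4 → S/O on L4; bus (none); mem=30
  op5 P0: load  L4 → S/O on L4; bus (none); mem=30
  op6 P0: load  L4 → S/O on L4; bus (none); mem=30
  op7 P1: load  L4 → S/O on L4; bus (none); mem=30
  op8 P1: load  L4 → S/O on L4; bus (none); mem=30
  op9 P0: load  L4 → S/O on L4; bus (none); mem=30
  op10 P0: load  L4 → S/O on L4; bus (none); mem=30
  op11 P0: load  L4 → S/O on L4; bus (none); mem=30
  op12 P0: store L3 := 61 → M/I on L3; bus BusRdX; mem=20
  op13 P0: store L3 := 75 → M/I on L3; bus (none); mem=20
  op14 P1: load  L1 → I/E on L1; bus BusRd; mem=50
  op15 P1: load  L4 → S/O on L4; bus (none); mem=30
  op16 P1: store L3 := 3 → I/M on L3; bus BusRdX Flush; mem=75
  op17 P1: store L4 := 40 → I/M on L4; bus BusUpgr; mem=30
  op18 P0: store L4 := 40 → M/I on L4; bus BusRdX Flush; mem=40
  op19 P0: load  L4 → M/I on L4; bus (none); mem=40
  op20 P1: load  L4 → O/S on L4; bus BusRd; mem=40
  op21 P0: store L3 := 87 → M/I on L3; bus BusRdX Flush; mem=3
  op22 P0: load  L4 → O/S on L4; bus (none); mem=40
  op23 P1: load  L1 → I/E on L1; bus (none); mem=50
  op24 P1: store L1 := 52 → I/M on L1; bus (none); mem=50
  op25 P1: store L4 := 98 → I/M on L4; bus BusUpgr Flush; mem=40
  op26 P1: store L3 := 57 → I/M on L3; bus BusRdX Flush; mem=87
  op27 P0: load  L4 → S/O on L4; bus BusRd; mem=40
  op28 P1: load  L3 → I/M on L3; bus (none); mem=87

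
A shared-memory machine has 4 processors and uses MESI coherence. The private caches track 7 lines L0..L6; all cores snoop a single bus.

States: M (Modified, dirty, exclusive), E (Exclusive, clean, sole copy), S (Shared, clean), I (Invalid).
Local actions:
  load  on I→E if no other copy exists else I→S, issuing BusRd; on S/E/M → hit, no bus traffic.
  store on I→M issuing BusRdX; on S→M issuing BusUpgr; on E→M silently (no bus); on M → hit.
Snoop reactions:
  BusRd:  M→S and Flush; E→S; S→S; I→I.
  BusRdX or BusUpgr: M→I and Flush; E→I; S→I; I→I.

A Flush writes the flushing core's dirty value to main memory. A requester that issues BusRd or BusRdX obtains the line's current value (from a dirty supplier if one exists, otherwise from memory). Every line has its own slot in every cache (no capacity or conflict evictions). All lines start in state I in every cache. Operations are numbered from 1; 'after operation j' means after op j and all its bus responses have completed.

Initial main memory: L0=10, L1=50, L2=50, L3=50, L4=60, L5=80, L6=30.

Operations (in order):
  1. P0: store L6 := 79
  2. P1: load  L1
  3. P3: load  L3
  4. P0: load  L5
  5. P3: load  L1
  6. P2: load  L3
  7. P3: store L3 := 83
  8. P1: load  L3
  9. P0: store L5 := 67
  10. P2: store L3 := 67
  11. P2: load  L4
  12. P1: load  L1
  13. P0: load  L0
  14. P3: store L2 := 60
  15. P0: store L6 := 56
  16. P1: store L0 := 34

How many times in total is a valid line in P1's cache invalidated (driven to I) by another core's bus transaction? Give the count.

step 1: P0: store L6 := 79  ⟶  MIII  (L6)  txn=BusRdX  M[L6]=30
step 2: P1: load  L1  ⟶  IEII  (L1)  txn=BusRd  M[L1]=50
step 3: P3: load  L3  ⟶  IIIE  (L3)  txn=BusRd  M[L3]=50
step 4: P0: load  L5  ⟶  EIII  (L5)  txn=BusRd  M[L5]=80
step 5: P3: load  L1  ⟶  ISIS  (L1)  txn=BusRd  M[L1]=50
step 6: P2: load  L3  ⟶  IISS  (L3)  txn=BusRd  M[L3]=50
step 7: P3: store L3 := 83  ⟶  IIIM  (L3)  txn=BusUpgr  M[L3]=50
step 8: P1: load  L3  ⟶  ISIS  (L3)  txn=BusRd+Flush  M[L3]=83
step 9: P0: store L5 := 67  ⟶  MIII  (L5)  txn=∅  M[L5]=80
step 10: P2: store L3 := 67  ⟶  IIMI  (L3)  txn=BusRdX  M[L3]=83
step 11: P2: load  L4  ⟶  IIEI  (L4)  txn=BusRd  M[L4]=60
step 12: P1: load  L1  ⟶  ISIS  (L1)  txn=∅  M[L1]=50
step 13: P0: load  L0  ⟶  EIII  (L0)  txn=BusRd  M[L0]=10
step 14: P3: store L2 := 60  ⟶  IIIM  (L2)  txn=BusRdX  M[L2]=50
step 15: P0: store L6 := 56  ⟶  MIII  (L6)  txn=∅  M[L6]=30
step 16: P1: store L0 := 34  ⟶  IMII  (L0)  txn=BusRdX  M[L0]=10

invalidations = 1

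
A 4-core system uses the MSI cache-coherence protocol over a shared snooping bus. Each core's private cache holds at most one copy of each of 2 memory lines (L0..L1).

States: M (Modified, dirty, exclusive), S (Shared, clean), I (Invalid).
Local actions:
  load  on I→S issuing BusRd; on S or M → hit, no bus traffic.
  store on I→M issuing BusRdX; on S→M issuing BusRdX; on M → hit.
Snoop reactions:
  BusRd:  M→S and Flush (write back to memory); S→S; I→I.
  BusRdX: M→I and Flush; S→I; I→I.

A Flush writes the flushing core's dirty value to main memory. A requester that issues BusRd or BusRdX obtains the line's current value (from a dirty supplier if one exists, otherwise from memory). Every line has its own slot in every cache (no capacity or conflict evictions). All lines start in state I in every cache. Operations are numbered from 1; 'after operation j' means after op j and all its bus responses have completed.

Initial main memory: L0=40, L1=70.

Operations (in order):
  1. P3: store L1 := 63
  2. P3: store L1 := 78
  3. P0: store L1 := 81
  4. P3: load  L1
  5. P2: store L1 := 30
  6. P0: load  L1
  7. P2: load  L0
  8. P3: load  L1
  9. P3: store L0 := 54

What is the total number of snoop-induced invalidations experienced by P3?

step 1: P3: store L1 := 63  ⟶  IIIM  (L1)  txn=BusRdX  M[L1]=70
step 2: P3: store L1 := 78  ⟶  IIIM  (L1)  txn=∅  M[L1]=70
step 3: P0: store L1 := 81  ⟶  MIII  (L1)  txn=BusRdX+Flush  M[L1]=78
step 4: P3: load  L1  ⟶  SIIS  (L1)  txn=BusRd+Flush  M[L1]=81
step 5: P2: store L1 := 30  ⟶  IIMI  (L1)  txn=BusRdX  M[L1]=81
step 6: P0: load  L1  ⟶  SISI  (L1)  txn=BusRd+Flush  M[L1]=30
step 7: P2: load  L0  ⟶  IISI  (L0)  txn=BusRd  M[L0]=40
step 8: P3: load  L1  ⟶  SISS  (L1)  txn=BusRd  M[L1]=30
step 9: P3: store L0 := 54  ⟶  IIIM  (L0)  txn=BusRdX  M[L0]=40

invalidations = 2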